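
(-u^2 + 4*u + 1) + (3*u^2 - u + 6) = 2*u^2 + 3*u + 7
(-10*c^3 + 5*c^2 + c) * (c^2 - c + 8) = -10*c^5 + 15*c^4 - 84*c^3 + 39*c^2 + 8*c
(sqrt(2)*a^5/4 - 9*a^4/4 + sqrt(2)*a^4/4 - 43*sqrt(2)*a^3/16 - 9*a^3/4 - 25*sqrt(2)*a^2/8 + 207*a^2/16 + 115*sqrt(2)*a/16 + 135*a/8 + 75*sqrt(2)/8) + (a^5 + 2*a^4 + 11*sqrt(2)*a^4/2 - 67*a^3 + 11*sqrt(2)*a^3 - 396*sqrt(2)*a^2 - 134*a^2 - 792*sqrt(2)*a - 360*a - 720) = sqrt(2)*a^5/4 + a^5 - a^4/4 + 23*sqrt(2)*a^4/4 - 277*a^3/4 + 133*sqrt(2)*a^3/16 - 3193*sqrt(2)*a^2/8 - 1937*a^2/16 - 12557*sqrt(2)*a/16 - 2745*a/8 - 720 + 75*sqrt(2)/8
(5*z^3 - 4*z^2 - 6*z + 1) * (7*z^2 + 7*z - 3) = 35*z^5 + 7*z^4 - 85*z^3 - 23*z^2 + 25*z - 3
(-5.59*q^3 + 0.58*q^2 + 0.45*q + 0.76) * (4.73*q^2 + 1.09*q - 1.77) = -26.4407*q^5 - 3.3497*q^4 + 12.655*q^3 + 3.0587*q^2 + 0.0319*q - 1.3452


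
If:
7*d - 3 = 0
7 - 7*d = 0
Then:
No Solution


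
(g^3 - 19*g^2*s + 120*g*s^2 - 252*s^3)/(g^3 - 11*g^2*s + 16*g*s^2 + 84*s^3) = (g - 6*s)/(g + 2*s)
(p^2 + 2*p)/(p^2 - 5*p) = (p + 2)/(p - 5)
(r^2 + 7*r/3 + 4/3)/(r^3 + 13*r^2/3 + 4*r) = (r + 1)/(r*(r + 3))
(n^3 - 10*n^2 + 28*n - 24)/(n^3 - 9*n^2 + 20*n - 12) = (n - 2)/(n - 1)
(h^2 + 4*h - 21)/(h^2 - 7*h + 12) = (h + 7)/(h - 4)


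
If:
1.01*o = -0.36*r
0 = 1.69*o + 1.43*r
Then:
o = 0.00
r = 0.00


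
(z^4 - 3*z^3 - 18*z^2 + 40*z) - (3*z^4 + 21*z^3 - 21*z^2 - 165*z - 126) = -2*z^4 - 24*z^3 + 3*z^2 + 205*z + 126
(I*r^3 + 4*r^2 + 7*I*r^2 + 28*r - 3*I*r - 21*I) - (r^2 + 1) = I*r^3 + 3*r^2 + 7*I*r^2 + 28*r - 3*I*r - 1 - 21*I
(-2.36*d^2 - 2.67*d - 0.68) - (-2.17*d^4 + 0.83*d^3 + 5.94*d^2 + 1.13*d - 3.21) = 2.17*d^4 - 0.83*d^3 - 8.3*d^2 - 3.8*d + 2.53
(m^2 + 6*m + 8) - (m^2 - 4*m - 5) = 10*m + 13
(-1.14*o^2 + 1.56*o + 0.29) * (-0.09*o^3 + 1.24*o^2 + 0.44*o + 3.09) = 0.1026*o^5 - 1.554*o^4 + 1.4067*o^3 - 2.4766*o^2 + 4.948*o + 0.8961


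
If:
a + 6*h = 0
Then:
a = -6*h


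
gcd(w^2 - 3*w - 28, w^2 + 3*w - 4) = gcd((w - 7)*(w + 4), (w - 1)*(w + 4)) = w + 4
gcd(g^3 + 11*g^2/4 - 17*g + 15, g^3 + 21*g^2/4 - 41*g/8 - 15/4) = g^2 + 19*g/4 - 15/2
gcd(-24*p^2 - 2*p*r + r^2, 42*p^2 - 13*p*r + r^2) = 6*p - r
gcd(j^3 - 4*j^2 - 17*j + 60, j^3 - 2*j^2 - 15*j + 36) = j^2 + j - 12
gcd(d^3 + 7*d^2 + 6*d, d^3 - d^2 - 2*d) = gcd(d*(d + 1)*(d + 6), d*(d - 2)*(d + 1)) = d^2 + d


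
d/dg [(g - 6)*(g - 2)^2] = (g - 2)*(3*g - 14)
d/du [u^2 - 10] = 2*u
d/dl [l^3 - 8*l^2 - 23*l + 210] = 3*l^2 - 16*l - 23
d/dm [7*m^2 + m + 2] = 14*m + 1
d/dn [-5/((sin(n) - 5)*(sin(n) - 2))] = 5*(2*sin(n) - 7)*cos(n)/((sin(n) - 5)^2*(sin(n) - 2)^2)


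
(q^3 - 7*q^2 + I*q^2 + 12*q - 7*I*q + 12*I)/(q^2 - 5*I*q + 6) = (q^2 - 7*q + 12)/(q - 6*I)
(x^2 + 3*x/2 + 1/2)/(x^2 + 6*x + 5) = (x + 1/2)/(x + 5)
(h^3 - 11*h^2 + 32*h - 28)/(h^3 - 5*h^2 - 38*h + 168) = (h^2 - 4*h + 4)/(h^2 + 2*h - 24)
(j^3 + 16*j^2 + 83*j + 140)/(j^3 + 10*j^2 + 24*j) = (j^2 + 12*j + 35)/(j*(j + 6))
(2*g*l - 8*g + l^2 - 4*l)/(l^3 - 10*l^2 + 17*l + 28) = (2*g + l)/(l^2 - 6*l - 7)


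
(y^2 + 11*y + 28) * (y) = y^3 + 11*y^2 + 28*y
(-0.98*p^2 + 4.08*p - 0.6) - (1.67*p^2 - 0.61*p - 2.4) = -2.65*p^2 + 4.69*p + 1.8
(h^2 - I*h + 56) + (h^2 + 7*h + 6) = 2*h^2 + 7*h - I*h + 62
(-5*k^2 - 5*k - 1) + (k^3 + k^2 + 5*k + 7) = k^3 - 4*k^2 + 6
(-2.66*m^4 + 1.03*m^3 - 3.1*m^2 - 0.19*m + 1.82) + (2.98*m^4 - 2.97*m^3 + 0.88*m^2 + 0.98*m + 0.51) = 0.32*m^4 - 1.94*m^3 - 2.22*m^2 + 0.79*m + 2.33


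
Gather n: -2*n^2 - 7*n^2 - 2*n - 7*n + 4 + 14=-9*n^2 - 9*n + 18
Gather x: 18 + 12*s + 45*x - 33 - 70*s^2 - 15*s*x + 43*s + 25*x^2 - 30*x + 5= -70*s^2 + 55*s + 25*x^2 + x*(15 - 15*s) - 10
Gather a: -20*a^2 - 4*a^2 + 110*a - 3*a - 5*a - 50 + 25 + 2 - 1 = -24*a^2 + 102*a - 24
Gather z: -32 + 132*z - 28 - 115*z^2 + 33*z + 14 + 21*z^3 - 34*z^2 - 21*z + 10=21*z^3 - 149*z^2 + 144*z - 36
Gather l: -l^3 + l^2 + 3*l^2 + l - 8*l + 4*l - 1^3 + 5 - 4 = -l^3 + 4*l^2 - 3*l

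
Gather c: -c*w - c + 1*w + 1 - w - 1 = c*(-w - 1)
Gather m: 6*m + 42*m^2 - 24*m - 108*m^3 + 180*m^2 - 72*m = -108*m^3 + 222*m^2 - 90*m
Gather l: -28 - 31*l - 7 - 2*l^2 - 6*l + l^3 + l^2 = l^3 - l^2 - 37*l - 35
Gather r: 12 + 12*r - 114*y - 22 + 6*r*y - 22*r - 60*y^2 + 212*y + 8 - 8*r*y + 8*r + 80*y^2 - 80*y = r*(-2*y - 2) + 20*y^2 + 18*y - 2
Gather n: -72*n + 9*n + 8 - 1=7 - 63*n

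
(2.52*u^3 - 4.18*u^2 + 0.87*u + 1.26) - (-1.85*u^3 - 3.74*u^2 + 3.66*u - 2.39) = 4.37*u^3 - 0.44*u^2 - 2.79*u + 3.65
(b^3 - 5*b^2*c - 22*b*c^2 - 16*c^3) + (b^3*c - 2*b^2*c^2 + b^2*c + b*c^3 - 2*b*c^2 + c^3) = b^3*c + b^3 - 2*b^2*c^2 - 4*b^2*c + b*c^3 - 24*b*c^2 - 15*c^3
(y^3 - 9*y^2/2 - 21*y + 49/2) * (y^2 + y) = y^5 - 7*y^4/2 - 51*y^3/2 + 7*y^2/2 + 49*y/2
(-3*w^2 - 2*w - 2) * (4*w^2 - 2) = -12*w^4 - 8*w^3 - 2*w^2 + 4*w + 4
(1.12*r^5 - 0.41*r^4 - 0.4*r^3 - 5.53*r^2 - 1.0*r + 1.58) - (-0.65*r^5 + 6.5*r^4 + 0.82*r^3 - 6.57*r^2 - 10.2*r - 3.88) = 1.77*r^5 - 6.91*r^4 - 1.22*r^3 + 1.04*r^2 + 9.2*r + 5.46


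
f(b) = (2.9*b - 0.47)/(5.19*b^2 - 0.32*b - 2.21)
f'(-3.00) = -0.08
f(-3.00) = -0.20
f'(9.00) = -0.01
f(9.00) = 0.06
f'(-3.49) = -0.05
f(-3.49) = -0.17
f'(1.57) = -0.35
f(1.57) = 0.41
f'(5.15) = -0.02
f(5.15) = 0.11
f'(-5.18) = -0.02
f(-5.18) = -0.11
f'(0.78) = -24.45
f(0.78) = 2.57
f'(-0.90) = -4.44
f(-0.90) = -1.35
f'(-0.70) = -55.90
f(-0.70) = -4.49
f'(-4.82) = -0.03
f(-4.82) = -0.12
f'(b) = (0.32 - 10.38*b)*(2.9*b - 0.47)/(5.19*b^2 - 0.32*b - 2.21)^2 + 2.9/(5.19*b^2 - 0.32*b - 2.21)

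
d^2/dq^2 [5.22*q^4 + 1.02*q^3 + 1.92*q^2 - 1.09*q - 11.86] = 62.64*q^2 + 6.12*q + 3.84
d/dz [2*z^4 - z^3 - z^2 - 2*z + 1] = 8*z^3 - 3*z^2 - 2*z - 2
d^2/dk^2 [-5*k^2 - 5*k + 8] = -10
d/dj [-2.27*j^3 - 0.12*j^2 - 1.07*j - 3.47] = -6.81*j^2 - 0.24*j - 1.07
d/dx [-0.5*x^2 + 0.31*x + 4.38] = 0.31 - 1.0*x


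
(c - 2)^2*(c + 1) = c^3 - 3*c^2 + 4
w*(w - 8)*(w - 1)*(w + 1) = w^4 - 8*w^3 - w^2 + 8*w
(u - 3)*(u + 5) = u^2 + 2*u - 15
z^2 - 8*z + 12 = (z - 6)*(z - 2)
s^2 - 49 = (s - 7)*(s + 7)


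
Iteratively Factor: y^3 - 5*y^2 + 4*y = (y)*(y^2 - 5*y + 4) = y*(y - 4)*(y - 1)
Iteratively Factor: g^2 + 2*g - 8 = (g + 4)*(g - 2)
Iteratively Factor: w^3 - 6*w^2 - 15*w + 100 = (w - 5)*(w^2 - w - 20) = (w - 5)*(w + 4)*(w - 5)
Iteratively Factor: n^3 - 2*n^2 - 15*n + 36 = (n + 4)*(n^2 - 6*n + 9) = (n - 3)*(n + 4)*(n - 3)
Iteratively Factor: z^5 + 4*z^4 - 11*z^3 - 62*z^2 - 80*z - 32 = (z + 1)*(z^4 + 3*z^3 - 14*z^2 - 48*z - 32) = (z + 1)*(z + 2)*(z^3 + z^2 - 16*z - 16) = (z + 1)^2*(z + 2)*(z^2 - 16) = (z + 1)^2*(z + 2)*(z + 4)*(z - 4)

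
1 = 1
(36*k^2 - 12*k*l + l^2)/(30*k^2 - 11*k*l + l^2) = (6*k - l)/(5*k - l)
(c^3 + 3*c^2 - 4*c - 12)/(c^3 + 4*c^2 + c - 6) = (c - 2)/(c - 1)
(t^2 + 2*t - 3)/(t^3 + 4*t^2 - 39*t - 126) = (t - 1)/(t^2 + t - 42)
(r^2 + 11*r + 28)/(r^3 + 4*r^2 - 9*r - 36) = (r + 7)/(r^2 - 9)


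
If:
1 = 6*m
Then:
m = 1/6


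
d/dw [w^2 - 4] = 2*w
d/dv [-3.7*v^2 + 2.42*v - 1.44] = 2.42 - 7.4*v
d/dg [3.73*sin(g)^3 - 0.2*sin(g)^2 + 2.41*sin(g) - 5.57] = (11.19*sin(g)^2 - 0.4*sin(g) + 2.41)*cos(g)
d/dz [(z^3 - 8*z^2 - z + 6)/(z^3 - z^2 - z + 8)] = (7*z^4 + 13*z^2 - 116*z - 2)/(z^6 - 2*z^5 - z^4 + 18*z^3 - 15*z^2 - 16*z + 64)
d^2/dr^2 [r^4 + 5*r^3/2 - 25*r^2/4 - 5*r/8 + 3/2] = 12*r^2 + 15*r - 25/2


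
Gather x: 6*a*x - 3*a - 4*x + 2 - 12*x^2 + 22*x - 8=-3*a - 12*x^2 + x*(6*a + 18) - 6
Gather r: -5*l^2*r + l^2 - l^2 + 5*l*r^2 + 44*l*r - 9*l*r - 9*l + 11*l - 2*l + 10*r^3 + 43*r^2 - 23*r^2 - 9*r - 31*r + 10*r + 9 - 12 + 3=10*r^3 + r^2*(5*l + 20) + r*(-5*l^2 + 35*l - 30)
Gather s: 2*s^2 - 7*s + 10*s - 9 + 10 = 2*s^2 + 3*s + 1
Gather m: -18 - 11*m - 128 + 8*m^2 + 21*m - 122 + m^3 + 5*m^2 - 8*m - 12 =m^3 + 13*m^2 + 2*m - 280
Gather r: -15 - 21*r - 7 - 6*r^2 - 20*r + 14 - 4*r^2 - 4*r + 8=-10*r^2 - 45*r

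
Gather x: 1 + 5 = 6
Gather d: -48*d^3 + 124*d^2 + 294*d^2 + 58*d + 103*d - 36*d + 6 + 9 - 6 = -48*d^3 + 418*d^2 + 125*d + 9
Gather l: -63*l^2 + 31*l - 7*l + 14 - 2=-63*l^2 + 24*l + 12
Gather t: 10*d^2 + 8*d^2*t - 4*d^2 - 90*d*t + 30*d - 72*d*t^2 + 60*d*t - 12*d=6*d^2 - 72*d*t^2 + 18*d + t*(8*d^2 - 30*d)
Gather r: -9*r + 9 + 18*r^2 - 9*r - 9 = 18*r^2 - 18*r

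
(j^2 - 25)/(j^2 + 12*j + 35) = (j - 5)/(j + 7)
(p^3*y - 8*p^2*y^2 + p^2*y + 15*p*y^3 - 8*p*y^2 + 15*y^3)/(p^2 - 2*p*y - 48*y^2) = y*(-p^3 + 8*p^2*y - p^2 - 15*p*y^2 + 8*p*y - 15*y^2)/(-p^2 + 2*p*y + 48*y^2)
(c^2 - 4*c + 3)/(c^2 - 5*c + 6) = (c - 1)/(c - 2)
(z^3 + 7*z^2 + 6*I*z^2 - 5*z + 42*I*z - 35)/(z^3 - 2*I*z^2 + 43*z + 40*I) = (z + 7)/(z - 8*I)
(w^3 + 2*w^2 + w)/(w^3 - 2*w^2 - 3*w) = (w + 1)/(w - 3)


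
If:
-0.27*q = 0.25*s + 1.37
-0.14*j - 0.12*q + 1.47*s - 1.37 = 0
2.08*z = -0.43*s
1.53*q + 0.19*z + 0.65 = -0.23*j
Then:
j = 77.30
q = -11.86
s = 7.33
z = -1.51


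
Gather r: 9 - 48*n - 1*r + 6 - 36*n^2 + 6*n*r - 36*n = -36*n^2 - 84*n + r*(6*n - 1) + 15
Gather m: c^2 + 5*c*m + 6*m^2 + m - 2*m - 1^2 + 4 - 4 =c^2 + 6*m^2 + m*(5*c - 1) - 1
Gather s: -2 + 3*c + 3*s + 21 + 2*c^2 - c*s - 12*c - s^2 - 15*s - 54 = 2*c^2 - 9*c - s^2 + s*(-c - 12) - 35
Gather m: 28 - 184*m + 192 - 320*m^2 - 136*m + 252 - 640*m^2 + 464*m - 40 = -960*m^2 + 144*m + 432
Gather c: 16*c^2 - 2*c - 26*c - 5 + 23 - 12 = 16*c^2 - 28*c + 6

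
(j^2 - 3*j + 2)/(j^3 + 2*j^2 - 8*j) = (j - 1)/(j*(j + 4))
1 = 1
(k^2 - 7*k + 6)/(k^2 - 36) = (k - 1)/(k + 6)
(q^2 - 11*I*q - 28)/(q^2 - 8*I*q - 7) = (q - 4*I)/(q - I)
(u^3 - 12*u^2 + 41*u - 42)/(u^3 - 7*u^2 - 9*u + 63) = (u - 2)/(u + 3)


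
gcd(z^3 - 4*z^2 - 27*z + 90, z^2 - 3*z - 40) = z + 5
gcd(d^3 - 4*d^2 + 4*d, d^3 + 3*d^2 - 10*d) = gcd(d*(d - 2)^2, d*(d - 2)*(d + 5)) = d^2 - 2*d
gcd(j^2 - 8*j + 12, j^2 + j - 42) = j - 6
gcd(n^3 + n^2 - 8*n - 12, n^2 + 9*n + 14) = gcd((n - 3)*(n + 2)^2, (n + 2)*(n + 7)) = n + 2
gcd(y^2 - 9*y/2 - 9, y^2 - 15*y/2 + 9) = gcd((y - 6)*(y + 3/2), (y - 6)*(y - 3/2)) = y - 6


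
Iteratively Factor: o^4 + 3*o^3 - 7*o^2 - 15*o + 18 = (o - 2)*(o^3 + 5*o^2 + 3*o - 9) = (o - 2)*(o + 3)*(o^2 + 2*o - 3) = (o - 2)*(o - 1)*(o + 3)*(o + 3)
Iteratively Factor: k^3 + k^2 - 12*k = (k - 3)*(k^2 + 4*k) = (k - 3)*(k + 4)*(k)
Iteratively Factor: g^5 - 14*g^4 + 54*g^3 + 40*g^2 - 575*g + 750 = (g - 5)*(g^4 - 9*g^3 + 9*g^2 + 85*g - 150) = (g - 5)*(g - 2)*(g^3 - 7*g^2 - 5*g + 75) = (g - 5)^2*(g - 2)*(g^2 - 2*g - 15) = (g - 5)^3*(g - 2)*(g + 3)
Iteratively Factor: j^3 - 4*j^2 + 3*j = (j - 3)*(j^2 - j) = j*(j - 3)*(j - 1)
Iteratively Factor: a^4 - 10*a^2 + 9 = (a + 3)*(a^3 - 3*a^2 - a + 3) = (a + 1)*(a + 3)*(a^2 - 4*a + 3) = (a - 3)*(a + 1)*(a + 3)*(a - 1)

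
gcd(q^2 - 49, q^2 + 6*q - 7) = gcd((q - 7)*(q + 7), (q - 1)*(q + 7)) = q + 7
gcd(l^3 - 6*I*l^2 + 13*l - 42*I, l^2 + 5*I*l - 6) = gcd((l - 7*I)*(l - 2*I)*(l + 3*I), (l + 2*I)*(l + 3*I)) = l + 3*I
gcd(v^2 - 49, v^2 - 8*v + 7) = v - 7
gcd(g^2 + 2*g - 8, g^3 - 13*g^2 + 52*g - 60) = g - 2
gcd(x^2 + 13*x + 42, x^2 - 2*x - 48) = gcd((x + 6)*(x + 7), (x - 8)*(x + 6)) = x + 6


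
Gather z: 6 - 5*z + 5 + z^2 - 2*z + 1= z^2 - 7*z + 12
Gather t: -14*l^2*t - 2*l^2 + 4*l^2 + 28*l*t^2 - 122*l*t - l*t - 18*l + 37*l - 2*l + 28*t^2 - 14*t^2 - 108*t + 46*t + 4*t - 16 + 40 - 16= 2*l^2 + 17*l + t^2*(28*l + 14) + t*(-14*l^2 - 123*l - 58) + 8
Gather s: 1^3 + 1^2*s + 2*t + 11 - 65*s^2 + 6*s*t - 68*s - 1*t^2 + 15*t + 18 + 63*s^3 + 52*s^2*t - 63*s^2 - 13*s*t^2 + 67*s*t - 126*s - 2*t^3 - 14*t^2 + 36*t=63*s^3 + s^2*(52*t - 128) + s*(-13*t^2 + 73*t - 193) - 2*t^3 - 15*t^2 + 53*t + 30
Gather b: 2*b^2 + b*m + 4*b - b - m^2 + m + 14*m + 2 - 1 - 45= 2*b^2 + b*(m + 3) - m^2 + 15*m - 44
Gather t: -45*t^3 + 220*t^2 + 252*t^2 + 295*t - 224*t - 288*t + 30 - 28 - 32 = -45*t^3 + 472*t^2 - 217*t - 30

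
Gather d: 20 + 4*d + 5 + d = 5*d + 25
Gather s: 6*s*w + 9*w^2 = 6*s*w + 9*w^2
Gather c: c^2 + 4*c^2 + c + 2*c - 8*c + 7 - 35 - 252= 5*c^2 - 5*c - 280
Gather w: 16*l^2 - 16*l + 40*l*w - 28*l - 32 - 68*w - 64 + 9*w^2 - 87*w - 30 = 16*l^2 - 44*l + 9*w^2 + w*(40*l - 155) - 126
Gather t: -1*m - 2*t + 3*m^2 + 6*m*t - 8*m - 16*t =3*m^2 - 9*m + t*(6*m - 18)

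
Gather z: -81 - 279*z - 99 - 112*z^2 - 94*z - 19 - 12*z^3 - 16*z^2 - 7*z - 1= -12*z^3 - 128*z^2 - 380*z - 200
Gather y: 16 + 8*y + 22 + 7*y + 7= 15*y + 45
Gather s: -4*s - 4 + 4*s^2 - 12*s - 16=4*s^2 - 16*s - 20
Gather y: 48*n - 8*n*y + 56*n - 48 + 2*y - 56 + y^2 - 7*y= 104*n + y^2 + y*(-8*n - 5) - 104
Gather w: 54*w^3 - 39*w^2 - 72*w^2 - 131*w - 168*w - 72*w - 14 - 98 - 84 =54*w^3 - 111*w^2 - 371*w - 196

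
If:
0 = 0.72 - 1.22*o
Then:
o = 0.59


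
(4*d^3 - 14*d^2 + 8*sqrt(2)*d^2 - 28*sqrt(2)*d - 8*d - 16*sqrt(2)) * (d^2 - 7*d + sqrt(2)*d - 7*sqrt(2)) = 4*d^5 - 42*d^4 + 12*sqrt(2)*d^4 - 126*sqrt(2)*d^3 + 106*d^3 - 112*d^2 + 270*sqrt(2)*d^2 + 168*sqrt(2)*d + 360*d + 224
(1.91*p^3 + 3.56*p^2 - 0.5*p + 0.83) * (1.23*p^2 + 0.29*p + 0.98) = 2.3493*p^5 + 4.9327*p^4 + 2.2892*p^3 + 4.3647*p^2 - 0.2493*p + 0.8134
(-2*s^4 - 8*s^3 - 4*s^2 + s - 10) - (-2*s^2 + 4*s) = -2*s^4 - 8*s^3 - 2*s^2 - 3*s - 10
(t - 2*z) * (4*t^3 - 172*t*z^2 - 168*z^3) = 4*t^4 - 8*t^3*z - 172*t^2*z^2 + 176*t*z^3 + 336*z^4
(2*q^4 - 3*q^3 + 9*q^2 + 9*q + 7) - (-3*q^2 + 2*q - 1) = 2*q^4 - 3*q^3 + 12*q^2 + 7*q + 8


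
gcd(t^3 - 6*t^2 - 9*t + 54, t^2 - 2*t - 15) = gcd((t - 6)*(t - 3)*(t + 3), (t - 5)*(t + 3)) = t + 3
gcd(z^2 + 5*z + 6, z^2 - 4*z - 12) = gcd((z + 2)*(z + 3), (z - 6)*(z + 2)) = z + 2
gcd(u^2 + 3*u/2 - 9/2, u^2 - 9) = u + 3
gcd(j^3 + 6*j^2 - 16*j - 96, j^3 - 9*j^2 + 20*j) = j - 4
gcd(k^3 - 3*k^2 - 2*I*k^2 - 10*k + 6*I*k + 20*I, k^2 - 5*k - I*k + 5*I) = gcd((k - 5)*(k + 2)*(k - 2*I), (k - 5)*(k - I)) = k - 5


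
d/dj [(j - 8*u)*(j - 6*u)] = 2*j - 14*u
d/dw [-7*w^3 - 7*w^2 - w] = -21*w^2 - 14*w - 1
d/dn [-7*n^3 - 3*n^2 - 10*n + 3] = -21*n^2 - 6*n - 10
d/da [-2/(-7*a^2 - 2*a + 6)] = 4*(-7*a - 1)/(7*a^2 + 2*a - 6)^2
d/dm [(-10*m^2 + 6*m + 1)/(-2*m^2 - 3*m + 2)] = 3*(14*m^2 - 12*m + 5)/(4*m^4 + 12*m^3 + m^2 - 12*m + 4)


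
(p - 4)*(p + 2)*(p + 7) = p^3 + 5*p^2 - 22*p - 56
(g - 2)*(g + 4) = g^2 + 2*g - 8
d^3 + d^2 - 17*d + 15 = (d - 3)*(d - 1)*(d + 5)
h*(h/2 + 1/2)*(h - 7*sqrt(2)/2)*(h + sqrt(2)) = h^4/2 - 5*sqrt(2)*h^3/4 + h^3/2 - 7*h^2/2 - 5*sqrt(2)*h^2/4 - 7*h/2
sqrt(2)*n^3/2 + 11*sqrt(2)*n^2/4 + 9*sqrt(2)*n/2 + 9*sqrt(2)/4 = (n + 3/2)*(n + 3)*(sqrt(2)*n/2 + sqrt(2)/2)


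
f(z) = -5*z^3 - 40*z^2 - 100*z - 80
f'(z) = -15*z^2 - 80*z - 100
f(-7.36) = 482.66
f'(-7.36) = -323.74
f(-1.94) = -0.04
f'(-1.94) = -1.25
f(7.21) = -4754.39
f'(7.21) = -1456.56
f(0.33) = -117.54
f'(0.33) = -128.03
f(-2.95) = -4.74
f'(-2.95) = 5.46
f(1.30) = -288.58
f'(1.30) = -229.35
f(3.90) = -1375.00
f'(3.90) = -640.15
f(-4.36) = 10.03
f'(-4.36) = -36.34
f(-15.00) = 9295.00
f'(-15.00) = -2275.00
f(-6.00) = 160.00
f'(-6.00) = -160.00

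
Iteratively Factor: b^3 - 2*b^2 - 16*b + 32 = (b - 2)*(b^2 - 16) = (b - 2)*(b + 4)*(b - 4)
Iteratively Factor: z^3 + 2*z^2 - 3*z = (z - 1)*(z^2 + 3*z) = z*(z - 1)*(z + 3)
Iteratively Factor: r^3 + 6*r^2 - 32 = (r + 4)*(r^2 + 2*r - 8) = (r + 4)^2*(r - 2)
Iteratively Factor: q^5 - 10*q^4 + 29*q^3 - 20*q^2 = (q)*(q^4 - 10*q^3 + 29*q^2 - 20*q) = q*(q - 4)*(q^3 - 6*q^2 + 5*q) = q*(q - 4)*(q - 1)*(q^2 - 5*q) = q*(q - 5)*(q - 4)*(q - 1)*(q)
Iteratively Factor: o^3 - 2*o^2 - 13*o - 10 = (o + 1)*(o^2 - 3*o - 10) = (o - 5)*(o + 1)*(o + 2)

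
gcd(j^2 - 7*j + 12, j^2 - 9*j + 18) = j - 3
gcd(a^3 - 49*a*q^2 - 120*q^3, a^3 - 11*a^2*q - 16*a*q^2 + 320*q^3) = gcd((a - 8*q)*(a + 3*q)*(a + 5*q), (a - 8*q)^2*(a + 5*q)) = -a^2 + 3*a*q + 40*q^2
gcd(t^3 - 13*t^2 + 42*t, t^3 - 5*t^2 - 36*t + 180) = t - 6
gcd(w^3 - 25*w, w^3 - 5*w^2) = w^2 - 5*w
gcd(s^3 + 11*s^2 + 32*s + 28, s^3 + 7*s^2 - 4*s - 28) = s^2 + 9*s + 14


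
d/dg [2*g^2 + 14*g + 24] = 4*g + 14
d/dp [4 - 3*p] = -3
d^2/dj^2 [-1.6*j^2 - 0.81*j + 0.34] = -3.20000000000000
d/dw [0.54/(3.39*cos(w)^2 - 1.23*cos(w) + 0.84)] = (3.6612*cos(w) - 0.6642)*sin(w)/(3.39*cos(w)^2 - 1.23*cos(w) + 0.84)^2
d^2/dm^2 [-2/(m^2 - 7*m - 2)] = 4*(-m^2 + 7*m + (2*m - 7)^2 + 2)/(-m^2 + 7*m + 2)^3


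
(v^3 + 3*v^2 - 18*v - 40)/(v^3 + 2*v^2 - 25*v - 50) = (v - 4)/(v - 5)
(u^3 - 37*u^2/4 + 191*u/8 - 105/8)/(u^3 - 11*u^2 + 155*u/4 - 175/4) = (4*u - 3)/(2*(2*u - 5))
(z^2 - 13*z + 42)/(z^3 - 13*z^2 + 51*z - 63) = (z - 6)/(z^2 - 6*z + 9)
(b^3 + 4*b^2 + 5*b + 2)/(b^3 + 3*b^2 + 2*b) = (b + 1)/b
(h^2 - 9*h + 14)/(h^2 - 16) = (h^2 - 9*h + 14)/(h^2 - 16)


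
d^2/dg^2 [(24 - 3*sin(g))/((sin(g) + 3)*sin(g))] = 3*(sin(g)^2 - 35*sin(g) - 74 - 24/sin(g) + 144/sin(g)^2 + 144/sin(g)^3)/(sin(g) + 3)^3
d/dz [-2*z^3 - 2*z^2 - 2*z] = -6*z^2 - 4*z - 2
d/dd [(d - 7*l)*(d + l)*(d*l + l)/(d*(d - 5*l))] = l*(d^4 - 10*d^3*l + 37*d^2*l^2 + d^2*l + 14*d*l^2 - 35*l^3)/(d^2*(d^2 - 10*d*l + 25*l^2))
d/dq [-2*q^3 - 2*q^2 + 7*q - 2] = -6*q^2 - 4*q + 7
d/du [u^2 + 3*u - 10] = 2*u + 3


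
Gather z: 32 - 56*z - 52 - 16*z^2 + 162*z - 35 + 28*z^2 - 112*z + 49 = 12*z^2 - 6*z - 6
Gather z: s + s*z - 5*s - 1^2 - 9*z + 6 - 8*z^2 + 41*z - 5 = -4*s - 8*z^2 + z*(s + 32)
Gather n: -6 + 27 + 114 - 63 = 72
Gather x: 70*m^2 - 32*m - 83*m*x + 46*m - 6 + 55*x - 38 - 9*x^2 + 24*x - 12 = 70*m^2 + 14*m - 9*x^2 + x*(79 - 83*m) - 56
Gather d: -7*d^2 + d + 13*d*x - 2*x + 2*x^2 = -7*d^2 + d*(13*x + 1) + 2*x^2 - 2*x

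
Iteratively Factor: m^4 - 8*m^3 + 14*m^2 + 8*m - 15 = (m - 3)*(m^3 - 5*m^2 - m + 5) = (m - 3)*(m - 1)*(m^2 - 4*m - 5) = (m - 3)*(m - 1)*(m + 1)*(m - 5)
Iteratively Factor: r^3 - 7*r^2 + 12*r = (r - 3)*(r^2 - 4*r) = r*(r - 3)*(r - 4)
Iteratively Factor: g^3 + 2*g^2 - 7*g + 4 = (g - 1)*(g^2 + 3*g - 4) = (g - 1)*(g + 4)*(g - 1)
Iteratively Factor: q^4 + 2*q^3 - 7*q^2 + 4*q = (q - 1)*(q^3 + 3*q^2 - 4*q) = q*(q - 1)*(q^2 + 3*q - 4) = q*(q - 1)^2*(q + 4)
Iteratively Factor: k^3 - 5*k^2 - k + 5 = (k - 1)*(k^2 - 4*k - 5) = (k - 1)*(k + 1)*(k - 5)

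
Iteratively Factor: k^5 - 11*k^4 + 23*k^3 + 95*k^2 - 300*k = (k)*(k^4 - 11*k^3 + 23*k^2 + 95*k - 300) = k*(k + 3)*(k^3 - 14*k^2 + 65*k - 100) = k*(k - 5)*(k + 3)*(k^2 - 9*k + 20) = k*(k - 5)^2*(k + 3)*(k - 4)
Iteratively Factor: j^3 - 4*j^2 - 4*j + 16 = (j - 4)*(j^2 - 4) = (j - 4)*(j + 2)*(j - 2)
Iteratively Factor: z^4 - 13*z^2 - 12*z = (z - 4)*(z^3 + 4*z^2 + 3*z) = z*(z - 4)*(z^2 + 4*z + 3) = z*(z - 4)*(z + 1)*(z + 3)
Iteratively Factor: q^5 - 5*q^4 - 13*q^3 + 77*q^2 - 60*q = (q - 1)*(q^4 - 4*q^3 - 17*q^2 + 60*q) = (q - 3)*(q - 1)*(q^3 - q^2 - 20*q) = (q - 5)*(q - 3)*(q - 1)*(q^2 + 4*q) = (q - 5)*(q - 3)*(q - 1)*(q + 4)*(q)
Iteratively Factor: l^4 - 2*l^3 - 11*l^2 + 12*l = (l)*(l^3 - 2*l^2 - 11*l + 12) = l*(l + 3)*(l^2 - 5*l + 4) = l*(l - 4)*(l + 3)*(l - 1)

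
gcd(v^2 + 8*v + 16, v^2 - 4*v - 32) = v + 4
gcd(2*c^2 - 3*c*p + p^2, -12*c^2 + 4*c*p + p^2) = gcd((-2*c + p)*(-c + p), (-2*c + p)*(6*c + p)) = -2*c + p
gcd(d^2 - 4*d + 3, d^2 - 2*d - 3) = d - 3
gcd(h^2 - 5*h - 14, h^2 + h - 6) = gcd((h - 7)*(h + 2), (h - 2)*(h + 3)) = 1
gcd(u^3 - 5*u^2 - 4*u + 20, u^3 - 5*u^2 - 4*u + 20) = u^3 - 5*u^2 - 4*u + 20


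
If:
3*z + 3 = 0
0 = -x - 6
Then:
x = -6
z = -1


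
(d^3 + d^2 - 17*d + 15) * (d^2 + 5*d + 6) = d^5 + 6*d^4 - 6*d^3 - 64*d^2 - 27*d + 90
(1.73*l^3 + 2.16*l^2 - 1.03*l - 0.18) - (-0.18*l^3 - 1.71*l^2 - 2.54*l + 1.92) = 1.91*l^3 + 3.87*l^2 + 1.51*l - 2.1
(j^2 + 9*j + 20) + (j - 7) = j^2 + 10*j + 13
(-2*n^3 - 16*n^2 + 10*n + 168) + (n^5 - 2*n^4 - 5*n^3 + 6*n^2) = n^5 - 2*n^4 - 7*n^3 - 10*n^2 + 10*n + 168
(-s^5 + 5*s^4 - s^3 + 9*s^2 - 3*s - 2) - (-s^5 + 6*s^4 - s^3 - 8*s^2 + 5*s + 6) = -s^4 + 17*s^2 - 8*s - 8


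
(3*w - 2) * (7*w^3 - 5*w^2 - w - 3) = 21*w^4 - 29*w^3 + 7*w^2 - 7*w + 6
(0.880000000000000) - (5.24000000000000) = -4.36000000000000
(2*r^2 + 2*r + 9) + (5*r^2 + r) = 7*r^2 + 3*r + 9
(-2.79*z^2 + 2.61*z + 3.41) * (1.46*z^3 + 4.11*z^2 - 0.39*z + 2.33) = -4.0734*z^5 - 7.6563*z^4 + 16.7938*z^3 + 6.4965*z^2 + 4.7514*z + 7.9453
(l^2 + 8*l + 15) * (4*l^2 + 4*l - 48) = 4*l^4 + 36*l^3 + 44*l^2 - 324*l - 720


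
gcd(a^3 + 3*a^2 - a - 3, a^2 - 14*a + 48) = 1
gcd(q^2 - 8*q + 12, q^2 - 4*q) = 1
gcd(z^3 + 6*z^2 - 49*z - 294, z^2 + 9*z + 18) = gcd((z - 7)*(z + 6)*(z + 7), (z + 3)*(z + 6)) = z + 6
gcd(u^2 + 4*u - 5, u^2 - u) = u - 1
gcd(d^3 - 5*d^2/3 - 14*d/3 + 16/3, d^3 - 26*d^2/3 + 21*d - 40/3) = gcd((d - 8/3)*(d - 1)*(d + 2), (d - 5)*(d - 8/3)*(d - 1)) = d^2 - 11*d/3 + 8/3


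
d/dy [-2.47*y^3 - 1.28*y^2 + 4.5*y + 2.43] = -7.41*y^2 - 2.56*y + 4.5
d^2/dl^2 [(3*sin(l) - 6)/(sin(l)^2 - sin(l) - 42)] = 3*(sin(l)^5 - 7*sin(l)^4 + 256*sin(l)^3 - 368*sin(l)^2 + 1584*sin(l) + 256)/(sin(l) + cos(l)^2 + 41)^3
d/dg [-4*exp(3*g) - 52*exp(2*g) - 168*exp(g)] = (-12*exp(2*g) - 104*exp(g) - 168)*exp(g)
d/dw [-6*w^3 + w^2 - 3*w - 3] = -18*w^2 + 2*w - 3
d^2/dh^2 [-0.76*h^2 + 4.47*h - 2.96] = -1.52000000000000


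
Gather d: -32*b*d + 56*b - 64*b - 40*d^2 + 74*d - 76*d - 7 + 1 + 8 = -8*b - 40*d^2 + d*(-32*b - 2) + 2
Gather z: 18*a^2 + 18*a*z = 18*a^2 + 18*a*z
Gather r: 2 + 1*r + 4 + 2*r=3*r + 6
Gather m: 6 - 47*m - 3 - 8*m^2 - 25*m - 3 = -8*m^2 - 72*m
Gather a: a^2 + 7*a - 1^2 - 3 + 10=a^2 + 7*a + 6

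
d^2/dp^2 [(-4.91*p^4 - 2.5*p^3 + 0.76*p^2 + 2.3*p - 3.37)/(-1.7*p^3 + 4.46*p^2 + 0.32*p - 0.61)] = (-2.8421709430404e-14*p^8 - 1.13686837721616e-13*p^7 + 234.194792*p^6 - 20.2267079999998*p^5 + 110.780388*p^4 - 490.842088*p^3 + 426.419868*p^2 - 24.072936*p + 17.563508)/(4.913*p^9 - 38.6682*p^8 + 98.67276*p^7 - 68.870396*p^6 - 46.323816*p^5 + 33.040476*p^4 + 7.088494*p^3 - 4.791306*p^2 - 0.357216*p + 0.226981)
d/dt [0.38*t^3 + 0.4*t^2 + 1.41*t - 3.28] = 1.14*t^2 + 0.8*t + 1.41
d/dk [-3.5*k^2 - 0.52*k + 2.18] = -7.0*k - 0.52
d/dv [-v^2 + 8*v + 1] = 8 - 2*v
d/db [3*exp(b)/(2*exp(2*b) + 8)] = 3*(4 - exp(2*b))*exp(b)/(2*(exp(4*b) + 8*exp(2*b) + 16))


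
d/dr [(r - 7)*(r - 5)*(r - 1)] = 3*r^2 - 26*r + 47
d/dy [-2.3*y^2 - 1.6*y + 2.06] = -4.6*y - 1.6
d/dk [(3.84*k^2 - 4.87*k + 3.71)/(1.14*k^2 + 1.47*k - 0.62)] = (11.1966*k^2 - 13.2204*k - 2.4343)/(1.2996*k^4 + 3.3516*k^3 + 0.7473*k^2 - 1.8228*k + 0.3844)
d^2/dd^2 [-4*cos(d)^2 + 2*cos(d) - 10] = -2*cos(d) + 8*cos(2*d)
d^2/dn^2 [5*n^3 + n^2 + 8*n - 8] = 30*n + 2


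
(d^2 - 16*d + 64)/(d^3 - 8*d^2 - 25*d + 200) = (d - 8)/(d^2 - 25)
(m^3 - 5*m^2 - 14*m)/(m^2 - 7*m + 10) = m*(m^2 - 5*m - 14)/(m^2 - 7*m + 10)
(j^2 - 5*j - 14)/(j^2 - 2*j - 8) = (j - 7)/(j - 4)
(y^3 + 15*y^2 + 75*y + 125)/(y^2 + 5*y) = y + 10 + 25/y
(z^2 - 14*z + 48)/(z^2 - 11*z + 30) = (z - 8)/(z - 5)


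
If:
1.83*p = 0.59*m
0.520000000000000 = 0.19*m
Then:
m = 2.74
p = 0.88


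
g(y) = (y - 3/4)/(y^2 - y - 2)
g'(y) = (1 - 2*y)*(y - 3/4)/(y^2 - y - 2)^2 + 1/(y^2 - y - 2)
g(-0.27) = 0.62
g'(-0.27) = -1.18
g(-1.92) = -0.74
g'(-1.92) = -0.72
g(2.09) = 4.82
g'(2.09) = -51.50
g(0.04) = 0.35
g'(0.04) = -0.65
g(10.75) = 0.10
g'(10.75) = -0.01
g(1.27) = -0.31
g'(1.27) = -0.90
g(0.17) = 0.27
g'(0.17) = -0.55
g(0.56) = 0.08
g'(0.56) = -0.44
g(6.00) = 0.19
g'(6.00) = -0.04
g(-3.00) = -0.38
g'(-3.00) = -0.16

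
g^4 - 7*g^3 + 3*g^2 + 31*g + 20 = (g - 5)*(g - 4)*(g + 1)^2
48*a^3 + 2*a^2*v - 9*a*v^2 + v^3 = (-8*a + v)*(-3*a + v)*(2*a + v)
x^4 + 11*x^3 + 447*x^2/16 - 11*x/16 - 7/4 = (x - 1/4)*(x + 1/4)*(x + 4)*(x + 7)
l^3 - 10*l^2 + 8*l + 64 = (l - 8)*(l - 4)*(l + 2)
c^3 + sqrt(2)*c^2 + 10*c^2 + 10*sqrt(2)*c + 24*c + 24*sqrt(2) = (c + 4)*(c + 6)*(c + sqrt(2))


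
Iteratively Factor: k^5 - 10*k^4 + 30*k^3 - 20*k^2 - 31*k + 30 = (k - 1)*(k^4 - 9*k^3 + 21*k^2 + k - 30) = (k - 1)*(k + 1)*(k^3 - 10*k^2 + 31*k - 30) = (k - 5)*(k - 1)*(k + 1)*(k^2 - 5*k + 6) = (k - 5)*(k - 3)*(k - 1)*(k + 1)*(k - 2)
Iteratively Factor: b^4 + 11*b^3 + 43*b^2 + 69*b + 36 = (b + 3)*(b^3 + 8*b^2 + 19*b + 12) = (b + 3)^2*(b^2 + 5*b + 4) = (b + 1)*(b + 3)^2*(b + 4)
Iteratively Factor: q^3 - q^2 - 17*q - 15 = (q - 5)*(q^2 + 4*q + 3) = (q - 5)*(q + 3)*(q + 1)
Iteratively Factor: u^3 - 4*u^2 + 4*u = (u - 2)*(u^2 - 2*u) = (u - 2)^2*(u)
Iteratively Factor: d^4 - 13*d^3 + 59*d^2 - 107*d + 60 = (d - 1)*(d^3 - 12*d^2 + 47*d - 60) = (d - 3)*(d - 1)*(d^2 - 9*d + 20) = (d - 4)*(d - 3)*(d - 1)*(d - 5)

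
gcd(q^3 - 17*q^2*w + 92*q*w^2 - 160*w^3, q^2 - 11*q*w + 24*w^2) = q - 8*w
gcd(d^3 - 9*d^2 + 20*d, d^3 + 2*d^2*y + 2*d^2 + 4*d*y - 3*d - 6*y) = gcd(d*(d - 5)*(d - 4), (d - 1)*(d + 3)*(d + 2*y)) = 1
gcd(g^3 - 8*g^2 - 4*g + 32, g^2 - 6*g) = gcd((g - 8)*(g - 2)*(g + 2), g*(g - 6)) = 1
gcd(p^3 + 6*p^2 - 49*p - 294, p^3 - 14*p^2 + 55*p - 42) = p - 7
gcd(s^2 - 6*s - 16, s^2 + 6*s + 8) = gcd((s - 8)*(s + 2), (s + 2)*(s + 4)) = s + 2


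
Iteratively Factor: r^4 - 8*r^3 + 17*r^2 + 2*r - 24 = (r - 2)*(r^3 - 6*r^2 + 5*r + 12) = (r - 4)*(r - 2)*(r^2 - 2*r - 3) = (r - 4)*(r - 2)*(r + 1)*(r - 3)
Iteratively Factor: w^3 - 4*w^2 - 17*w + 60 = (w - 3)*(w^2 - w - 20) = (w - 3)*(w + 4)*(w - 5)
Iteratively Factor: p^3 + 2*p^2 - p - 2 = (p + 1)*(p^2 + p - 2) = (p + 1)*(p + 2)*(p - 1)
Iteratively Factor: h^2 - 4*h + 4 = (h - 2)*(h - 2)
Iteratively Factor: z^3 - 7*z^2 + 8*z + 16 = (z + 1)*(z^2 - 8*z + 16) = (z - 4)*(z + 1)*(z - 4)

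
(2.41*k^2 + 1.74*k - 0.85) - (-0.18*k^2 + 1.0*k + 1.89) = 2.59*k^2 + 0.74*k - 2.74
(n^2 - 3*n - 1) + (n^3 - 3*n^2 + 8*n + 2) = n^3 - 2*n^2 + 5*n + 1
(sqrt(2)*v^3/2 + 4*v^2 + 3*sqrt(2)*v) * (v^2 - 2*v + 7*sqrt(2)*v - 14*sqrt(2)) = sqrt(2)*v^5/2 - sqrt(2)*v^4 + 11*v^4 - 22*v^3 + 31*sqrt(2)*v^3 - 62*sqrt(2)*v^2 + 42*v^2 - 84*v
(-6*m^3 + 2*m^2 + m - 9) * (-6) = 36*m^3 - 12*m^2 - 6*m + 54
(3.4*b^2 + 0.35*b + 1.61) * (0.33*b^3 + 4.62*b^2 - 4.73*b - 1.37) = 1.122*b^5 + 15.8235*b^4 - 13.9337*b^3 + 1.1247*b^2 - 8.0948*b - 2.2057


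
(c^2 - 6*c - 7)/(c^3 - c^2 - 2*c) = (c - 7)/(c*(c - 2))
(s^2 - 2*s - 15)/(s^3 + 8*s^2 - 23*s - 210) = (s + 3)/(s^2 + 13*s + 42)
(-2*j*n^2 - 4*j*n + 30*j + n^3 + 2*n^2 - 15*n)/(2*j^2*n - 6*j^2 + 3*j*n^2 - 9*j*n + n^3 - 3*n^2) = (-2*j*n - 10*j + n^2 + 5*n)/(2*j^2 + 3*j*n + n^2)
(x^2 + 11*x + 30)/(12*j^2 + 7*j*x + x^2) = (x^2 + 11*x + 30)/(12*j^2 + 7*j*x + x^2)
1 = 1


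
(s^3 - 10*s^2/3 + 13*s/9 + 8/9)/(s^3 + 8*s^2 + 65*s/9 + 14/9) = (3*s^2 - 11*s + 8)/(3*s^2 + 23*s + 14)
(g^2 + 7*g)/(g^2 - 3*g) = (g + 7)/(g - 3)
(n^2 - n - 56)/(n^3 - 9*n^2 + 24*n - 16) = (n^2 - n - 56)/(n^3 - 9*n^2 + 24*n - 16)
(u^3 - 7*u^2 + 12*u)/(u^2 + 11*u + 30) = u*(u^2 - 7*u + 12)/(u^2 + 11*u + 30)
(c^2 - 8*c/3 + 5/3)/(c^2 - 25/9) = 3*(c - 1)/(3*c + 5)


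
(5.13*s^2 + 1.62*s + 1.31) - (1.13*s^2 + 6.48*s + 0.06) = 4.0*s^2 - 4.86*s + 1.25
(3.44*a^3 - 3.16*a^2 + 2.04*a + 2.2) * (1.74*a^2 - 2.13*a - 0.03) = 5.9856*a^5 - 12.8256*a^4 + 10.1772*a^3 - 0.4224*a^2 - 4.7472*a - 0.066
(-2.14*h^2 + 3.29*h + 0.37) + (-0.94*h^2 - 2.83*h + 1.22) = -3.08*h^2 + 0.46*h + 1.59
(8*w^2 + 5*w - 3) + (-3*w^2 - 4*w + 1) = 5*w^2 + w - 2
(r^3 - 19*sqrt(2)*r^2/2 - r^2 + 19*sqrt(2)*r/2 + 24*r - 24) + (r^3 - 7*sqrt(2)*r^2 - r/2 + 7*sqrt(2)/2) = 2*r^3 - 33*sqrt(2)*r^2/2 - r^2 + 19*sqrt(2)*r/2 + 47*r/2 - 24 + 7*sqrt(2)/2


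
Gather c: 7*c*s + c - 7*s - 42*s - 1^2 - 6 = c*(7*s + 1) - 49*s - 7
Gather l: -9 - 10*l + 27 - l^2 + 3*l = -l^2 - 7*l + 18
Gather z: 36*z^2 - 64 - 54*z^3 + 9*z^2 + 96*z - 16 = -54*z^3 + 45*z^2 + 96*z - 80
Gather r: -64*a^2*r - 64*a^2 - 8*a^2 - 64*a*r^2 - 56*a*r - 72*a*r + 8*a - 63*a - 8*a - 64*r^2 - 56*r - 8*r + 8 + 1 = -72*a^2 - 63*a + r^2*(-64*a - 64) + r*(-64*a^2 - 128*a - 64) + 9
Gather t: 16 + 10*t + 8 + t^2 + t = t^2 + 11*t + 24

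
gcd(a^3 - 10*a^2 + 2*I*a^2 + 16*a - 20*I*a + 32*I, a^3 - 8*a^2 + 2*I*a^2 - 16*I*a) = a^2 + a*(-8 + 2*I) - 16*I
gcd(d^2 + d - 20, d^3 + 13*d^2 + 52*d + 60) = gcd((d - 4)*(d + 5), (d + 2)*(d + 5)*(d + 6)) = d + 5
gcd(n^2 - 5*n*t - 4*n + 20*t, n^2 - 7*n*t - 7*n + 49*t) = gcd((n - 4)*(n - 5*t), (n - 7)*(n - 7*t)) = 1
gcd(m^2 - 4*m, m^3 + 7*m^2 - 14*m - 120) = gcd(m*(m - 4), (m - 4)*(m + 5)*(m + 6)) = m - 4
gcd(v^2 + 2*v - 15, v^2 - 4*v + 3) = v - 3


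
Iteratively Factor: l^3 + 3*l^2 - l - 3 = (l - 1)*(l^2 + 4*l + 3) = (l - 1)*(l + 1)*(l + 3)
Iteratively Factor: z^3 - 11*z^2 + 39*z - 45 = (z - 5)*(z^2 - 6*z + 9) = (z - 5)*(z - 3)*(z - 3)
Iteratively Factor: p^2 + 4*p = (p)*(p + 4)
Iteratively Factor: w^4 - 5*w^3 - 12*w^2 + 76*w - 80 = (w - 2)*(w^3 - 3*w^2 - 18*w + 40) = (w - 2)*(w + 4)*(w^2 - 7*w + 10) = (w - 5)*(w - 2)*(w + 4)*(w - 2)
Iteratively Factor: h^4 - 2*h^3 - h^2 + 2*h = (h - 1)*(h^3 - h^2 - 2*h) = (h - 2)*(h - 1)*(h^2 + h) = h*(h - 2)*(h - 1)*(h + 1)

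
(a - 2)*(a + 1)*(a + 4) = a^3 + 3*a^2 - 6*a - 8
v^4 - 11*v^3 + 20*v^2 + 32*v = v*(v - 8)*(v - 4)*(v + 1)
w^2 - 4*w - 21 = (w - 7)*(w + 3)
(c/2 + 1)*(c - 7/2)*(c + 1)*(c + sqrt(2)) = c^4/2 - c^3/4 + sqrt(2)*c^3/2 - 17*c^2/4 - sqrt(2)*c^2/4 - 17*sqrt(2)*c/4 - 7*c/2 - 7*sqrt(2)/2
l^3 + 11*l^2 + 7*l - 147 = (l - 3)*(l + 7)^2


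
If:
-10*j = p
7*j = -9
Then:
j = -9/7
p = 90/7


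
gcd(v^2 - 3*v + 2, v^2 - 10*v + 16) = v - 2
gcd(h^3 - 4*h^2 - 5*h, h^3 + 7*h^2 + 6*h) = h^2 + h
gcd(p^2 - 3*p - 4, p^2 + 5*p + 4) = p + 1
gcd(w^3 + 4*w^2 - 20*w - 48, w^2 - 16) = w - 4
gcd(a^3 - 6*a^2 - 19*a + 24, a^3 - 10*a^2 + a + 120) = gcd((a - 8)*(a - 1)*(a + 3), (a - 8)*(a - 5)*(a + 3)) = a^2 - 5*a - 24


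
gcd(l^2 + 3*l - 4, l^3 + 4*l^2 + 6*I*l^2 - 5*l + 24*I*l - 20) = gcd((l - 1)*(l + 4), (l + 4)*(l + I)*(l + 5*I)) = l + 4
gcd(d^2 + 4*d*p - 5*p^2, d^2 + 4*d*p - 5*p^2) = -d^2 - 4*d*p + 5*p^2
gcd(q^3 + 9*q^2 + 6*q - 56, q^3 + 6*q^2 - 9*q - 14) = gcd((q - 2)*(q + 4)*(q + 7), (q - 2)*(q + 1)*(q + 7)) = q^2 + 5*q - 14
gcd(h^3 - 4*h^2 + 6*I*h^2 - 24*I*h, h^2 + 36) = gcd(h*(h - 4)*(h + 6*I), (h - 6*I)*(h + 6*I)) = h + 6*I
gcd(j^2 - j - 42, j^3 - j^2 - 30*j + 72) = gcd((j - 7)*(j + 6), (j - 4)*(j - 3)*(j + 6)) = j + 6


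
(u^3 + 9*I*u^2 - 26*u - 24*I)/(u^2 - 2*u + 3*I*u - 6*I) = (u^2 + 6*I*u - 8)/(u - 2)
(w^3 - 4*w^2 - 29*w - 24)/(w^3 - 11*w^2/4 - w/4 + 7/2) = 4*(w^2 - 5*w - 24)/(4*w^2 - 15*w + 14)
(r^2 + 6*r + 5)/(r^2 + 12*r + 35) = (r + 1)/(r + 7)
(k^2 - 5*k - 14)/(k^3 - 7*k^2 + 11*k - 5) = (k^2 - 5*k - 14)/(k^3 - 7*k^2 + 11*k - 5)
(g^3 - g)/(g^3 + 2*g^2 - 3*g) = (g + 1)/(g + 3)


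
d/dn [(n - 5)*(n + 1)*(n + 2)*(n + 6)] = 4*n^3 + 12*n^2 - 50*n - 88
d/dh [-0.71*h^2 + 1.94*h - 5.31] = 1.94 - 1.42*h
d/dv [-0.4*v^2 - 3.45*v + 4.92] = -0.8*v - 3.45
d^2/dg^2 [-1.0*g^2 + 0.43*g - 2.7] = -2.00000000000000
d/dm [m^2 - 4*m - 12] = 2*m - 4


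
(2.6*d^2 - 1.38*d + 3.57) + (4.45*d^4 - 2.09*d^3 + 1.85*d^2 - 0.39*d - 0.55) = 4.45*d^4 - 2.09*d^3 + 4.45*d^2 - 1.77*d + 3.02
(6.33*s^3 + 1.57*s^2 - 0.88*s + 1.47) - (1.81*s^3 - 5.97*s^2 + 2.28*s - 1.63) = 4.52*s^3 + 7.54*s^2 - 3.16*s + 3.1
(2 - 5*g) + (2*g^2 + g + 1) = 2*g^2 - 4*g + 3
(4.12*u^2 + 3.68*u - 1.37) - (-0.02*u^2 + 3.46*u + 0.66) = 4.14*u^2 + 0.22*u - 2.03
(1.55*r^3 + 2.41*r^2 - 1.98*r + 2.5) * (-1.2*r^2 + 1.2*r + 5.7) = -1.86*r^5 - 1.032*r^4 + 14.103*r^3 + 8.361*r^2 - 8.286*r + 14.25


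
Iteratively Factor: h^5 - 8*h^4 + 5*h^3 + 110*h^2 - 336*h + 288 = (h - 2)*(h^4 - 6*h^3 - 7*h^2 + 96*h - 144) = (h - 3)*(h - 2)*(h^3 - 3*h^2 - 16*h + 48) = (h - 3)^2*(h - 2)*(h^2 - 16) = (h - 3)^2*(h - 2)*(h + 4)*(h - 4)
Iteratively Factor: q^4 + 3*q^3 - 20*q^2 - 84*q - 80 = (q - 5)*(q^3 + 8*q^2 + 20*q + 16) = (q - 5)*(q + 4)*(q^2 + 4*q + 4) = (q - 5)*(q + 2)*(q + 4)*(q + 2)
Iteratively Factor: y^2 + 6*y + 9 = (y + 3)*(y + 3)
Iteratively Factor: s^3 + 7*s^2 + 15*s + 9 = (s + 3)*(s^2 + 4*s + 3) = (s + 3)^2*(s + 1)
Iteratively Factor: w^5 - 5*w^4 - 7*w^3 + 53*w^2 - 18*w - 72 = (w - 2)*(w^4 - 3*w^3 - 13*w^2 + 27*w + 36) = (w - 2)*(w + 3)*(w^3 - 6*w^2 + 5*w + 12) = (w - 4)*(w - 2)*(w + 3)*(w^2 - 2*w - 3) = (w - 4)*(w - 2)*(w + 1)*(w + 3)*(w - 3)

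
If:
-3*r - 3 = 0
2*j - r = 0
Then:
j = -1/2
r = -1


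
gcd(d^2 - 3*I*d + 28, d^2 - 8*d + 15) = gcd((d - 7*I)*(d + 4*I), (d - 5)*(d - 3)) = 1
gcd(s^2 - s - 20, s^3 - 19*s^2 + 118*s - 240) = s - 5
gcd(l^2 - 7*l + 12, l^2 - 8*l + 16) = l - 4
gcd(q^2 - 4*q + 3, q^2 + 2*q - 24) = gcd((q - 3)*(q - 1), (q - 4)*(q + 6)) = 1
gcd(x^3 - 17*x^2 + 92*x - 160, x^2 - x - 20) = x - 5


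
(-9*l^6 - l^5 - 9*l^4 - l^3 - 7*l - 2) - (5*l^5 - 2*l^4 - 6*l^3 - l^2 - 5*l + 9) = -9*l^6 - 6*l^5 - 7*l^4 + 5*l^3 + l^2 - 2*l - 11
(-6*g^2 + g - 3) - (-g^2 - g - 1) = -5*g^2 + 2*g - 2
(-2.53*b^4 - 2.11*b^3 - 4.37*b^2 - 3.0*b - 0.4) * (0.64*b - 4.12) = -1.6192*b^5 + 9.0732*b^4 + 5.8964*b^3 + 16.0844*b^2 + 12.104*b + 1.648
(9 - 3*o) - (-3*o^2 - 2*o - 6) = 3*o^2 - o + 15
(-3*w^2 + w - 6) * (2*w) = -6*w^3 + 2*w^2 - 12*w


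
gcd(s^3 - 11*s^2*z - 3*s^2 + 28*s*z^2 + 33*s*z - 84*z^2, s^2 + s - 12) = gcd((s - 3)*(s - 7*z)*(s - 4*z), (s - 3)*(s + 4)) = s - 3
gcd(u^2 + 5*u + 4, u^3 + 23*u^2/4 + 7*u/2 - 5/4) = u + 1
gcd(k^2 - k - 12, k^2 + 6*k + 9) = k + 3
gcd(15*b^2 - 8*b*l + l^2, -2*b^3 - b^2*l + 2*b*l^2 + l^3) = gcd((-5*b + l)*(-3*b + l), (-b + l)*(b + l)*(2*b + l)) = 1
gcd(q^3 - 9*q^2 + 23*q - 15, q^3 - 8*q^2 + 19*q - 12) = q^2 - 4*q + 3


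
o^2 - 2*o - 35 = (o - 7)*(o + 5)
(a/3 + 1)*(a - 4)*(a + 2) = a^3/3 + a^2/3 - 14*a/3 - 8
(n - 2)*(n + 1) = n^2 - n - 2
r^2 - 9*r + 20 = (r - 5)*(r - 4)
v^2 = v^2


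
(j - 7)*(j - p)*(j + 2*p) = j^3 + j^2*p - 7*j^2 - 2*j*p^2 - 7*j*p + 14*p^2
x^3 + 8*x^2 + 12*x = x*(x + 2)*(x + 6)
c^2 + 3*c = c*(c + 3)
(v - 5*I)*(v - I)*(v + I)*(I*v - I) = I*v^4 + 5*v^3 - I*v^3 - 5*v^2 + I*v^2 + 5*v - I*v - 5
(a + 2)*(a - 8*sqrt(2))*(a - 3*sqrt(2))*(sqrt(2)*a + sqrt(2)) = sqrt(2)*a^4 - 22*a^3 + 3*sqrt(2)*a^3 - 66*a^2 + 50*sqrt(2)*a^2 - 44*a + 144*sqrt(2)*a + 96*sqrt(2)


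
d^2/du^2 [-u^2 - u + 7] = -2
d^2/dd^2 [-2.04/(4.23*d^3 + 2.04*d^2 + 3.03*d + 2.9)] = ((51.7752*d + 8.3232)*(4.23*d^3 + 2.04*d^2 + 3.03*d + 2.9) - 2.04*(12.69*d^2 + 4.08*d + 3.03)*(25.38*d^2 + 8.16*d + 6.06))/(4.23*d^3 + 2.04*d^2 + 3.03*d + 2.9)^3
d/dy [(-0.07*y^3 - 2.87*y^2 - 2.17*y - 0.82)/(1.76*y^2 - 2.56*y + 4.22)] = (-0.1232*y^4 + 0.3584*y^3 + 10.2802*y^2 - 21.3364*y - 11.2566)/(3.0976*y^4 - 9.0112*y^3 + 21.408*y^2 - 21.6064*y + 17.8084)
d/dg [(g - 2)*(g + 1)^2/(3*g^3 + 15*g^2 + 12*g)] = (5*g^2 + 4*g + 8)/(3*g^2*(g^2 + 8*g + 16))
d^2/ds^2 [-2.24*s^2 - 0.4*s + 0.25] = -4.48000000000000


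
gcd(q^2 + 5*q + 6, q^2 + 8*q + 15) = q + 3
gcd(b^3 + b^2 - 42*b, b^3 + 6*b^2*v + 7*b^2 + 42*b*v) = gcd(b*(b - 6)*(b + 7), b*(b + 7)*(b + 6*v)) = b^2 + 7*b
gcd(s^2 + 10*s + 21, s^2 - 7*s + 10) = 1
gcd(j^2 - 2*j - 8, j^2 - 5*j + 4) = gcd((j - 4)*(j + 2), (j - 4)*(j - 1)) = j - 4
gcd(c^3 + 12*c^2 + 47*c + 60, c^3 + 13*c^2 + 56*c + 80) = c^2 + 9*c + 20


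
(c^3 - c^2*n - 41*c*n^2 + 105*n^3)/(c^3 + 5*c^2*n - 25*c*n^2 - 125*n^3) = (c^2 + 4*c*n - 21*n^2)/(c^2 + 10*c*n + 25*n^2)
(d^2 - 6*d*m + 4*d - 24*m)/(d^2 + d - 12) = (d - 6*m)/(d - 3)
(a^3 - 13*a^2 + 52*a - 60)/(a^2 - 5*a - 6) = (a^2 - 7*a + 10)/(a + 1)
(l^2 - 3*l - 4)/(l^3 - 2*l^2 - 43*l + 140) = (l + 1)/(l^2 + 2*l - 35)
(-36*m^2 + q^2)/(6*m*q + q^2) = (-6*m + q)/q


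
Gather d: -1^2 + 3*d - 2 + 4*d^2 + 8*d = 4*d^2 + 11*d - 3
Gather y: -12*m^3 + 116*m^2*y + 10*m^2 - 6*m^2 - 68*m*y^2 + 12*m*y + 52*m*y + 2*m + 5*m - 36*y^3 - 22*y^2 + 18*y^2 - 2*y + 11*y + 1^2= -12*m^3 + 4*m^2 + 7*m - 36*y^3 + y^2*(-68*m - 4) + y*(116*m^2 + 64*m + 9) + 1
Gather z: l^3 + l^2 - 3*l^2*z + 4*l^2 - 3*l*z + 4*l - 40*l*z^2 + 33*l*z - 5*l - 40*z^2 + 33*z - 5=l^3 + 5*l^2 - l + z^2*(-40*l - 40) + z*(-3*l^2 + 30*l + 33) - 5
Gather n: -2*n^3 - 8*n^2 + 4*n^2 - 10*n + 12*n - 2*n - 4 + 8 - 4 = -2*n^3 - 4*n^2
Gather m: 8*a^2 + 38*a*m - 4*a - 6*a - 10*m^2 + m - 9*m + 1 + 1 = 8*a^2 - 10*a - 10*m^2 + m*(38*a - 8) + 2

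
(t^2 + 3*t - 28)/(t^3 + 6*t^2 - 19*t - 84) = 1/(t + 3)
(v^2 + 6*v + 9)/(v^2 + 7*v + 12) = (v + 3)/(v + 4)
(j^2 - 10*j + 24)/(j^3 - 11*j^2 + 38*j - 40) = (j - 6)/(j^2 - 7*j + 10)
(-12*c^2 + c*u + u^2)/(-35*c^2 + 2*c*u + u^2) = (-12*c^2 + c*u + u^2)/(-35*c^2 + 2*c*u + u^2)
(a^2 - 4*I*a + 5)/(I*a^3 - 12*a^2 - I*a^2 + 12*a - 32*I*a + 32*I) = (-I*a^2 - 4*a - 5*I)/(a^3 + a^2*(-1 + 12*I) + a*(-32 - 12*I) + 32)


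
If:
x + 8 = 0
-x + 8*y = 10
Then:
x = -8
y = 1/4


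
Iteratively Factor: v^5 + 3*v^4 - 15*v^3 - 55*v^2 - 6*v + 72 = (v + 2)*(v^4 + v^3 - 17*v^2 - 21*v + 36) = (v + 2)*(v + 3)*(v^3 - 2*v^2 - 11*v + 12) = (v + 2)*(v + 3)^2*(v^2 - 5*v + 4) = (v - 1)*(v + 2)*(v + 3)^2*(v - 4)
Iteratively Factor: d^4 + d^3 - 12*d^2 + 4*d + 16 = (d - 2)*(d^3 + 3*d^2 - 6*d - 8) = (d - 2)*(d + 1)*(d^2 + 2*d - 8) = (d - 2)^2*(d + 1)*(d + 4)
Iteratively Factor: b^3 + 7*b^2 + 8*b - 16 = (b - 1)*(b^2 + 8*b + 16) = (b - 1)*(b + 4)*(b + 4)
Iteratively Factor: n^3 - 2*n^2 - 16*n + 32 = (n - 4)*(n^2 + 2*n - 8) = (n - 4)*(n + 4)*(n - 2)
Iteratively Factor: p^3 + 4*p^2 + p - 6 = (p + 3)*(p^2 + p - 2) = (p - 1)*(p + 3)*(p + 2)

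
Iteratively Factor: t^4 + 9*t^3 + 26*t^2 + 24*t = (t)*(t^3 + 9*t^2 + 26*t + 24) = t*(t + 4)*(t^2 + 5*t + 6) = t*(t + 2)*(t + 4)*(t + 3)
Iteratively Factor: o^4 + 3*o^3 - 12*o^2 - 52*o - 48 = (o + 3)*(o^3 - 12*o - 16) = (o - 4)*(o + 3)*(o^2 + 4*o + 4) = (o - 4)*(o + 2)*(o + 3)*(o + 2)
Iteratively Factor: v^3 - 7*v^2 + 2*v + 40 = (v - 5)*(v^2 - 2*v - 8) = (v - 5)*(v + 2)*(v - 4)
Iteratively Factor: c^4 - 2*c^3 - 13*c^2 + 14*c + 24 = (c + 3)*(c^3 - 5*c^2 + 2*c + 8) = (c + 1)*(c + 3)*(c^2 - 6*c + 8) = (c - 4)*(c + 1)*(c + 3)*(c - 2)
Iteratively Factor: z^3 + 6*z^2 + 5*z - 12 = (z + 3)*(z^2 + 3*z - 4) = (z - 1)*(z + 3)*(z + 4)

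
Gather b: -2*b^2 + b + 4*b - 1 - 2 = -2*b^2 + 5*b - 3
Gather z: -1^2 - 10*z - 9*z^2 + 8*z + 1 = -9*z^2 - 2*z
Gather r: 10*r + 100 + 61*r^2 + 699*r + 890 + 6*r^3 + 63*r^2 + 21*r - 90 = 6*r^3 + 124*r^2 + 730*r + 900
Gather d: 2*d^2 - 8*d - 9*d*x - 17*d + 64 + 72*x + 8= 2*d^2 + d*(-9*x - 25) + 72*x + 72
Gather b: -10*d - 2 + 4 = 2 - 10*d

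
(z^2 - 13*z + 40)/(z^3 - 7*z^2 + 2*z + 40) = (z - 8)/(z^2 - 2*z - 8)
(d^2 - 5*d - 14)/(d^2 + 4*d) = (d^2 - 5*d - 14)/(d*(d + 4))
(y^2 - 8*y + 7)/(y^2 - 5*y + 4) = (y - 7)/(y - 4)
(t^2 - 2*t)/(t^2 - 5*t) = (t - 2)/(t - 5)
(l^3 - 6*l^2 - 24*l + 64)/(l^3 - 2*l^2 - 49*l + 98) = (l^2 - 4*l - 32)/(l^2 - 49)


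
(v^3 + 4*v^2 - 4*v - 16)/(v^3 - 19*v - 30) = (v^2 + 2*v - 8)/(v^2 - 2*v - 15)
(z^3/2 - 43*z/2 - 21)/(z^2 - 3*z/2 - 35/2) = (-z^3 + 43*z + 42)/(-2*z^2 + 3*z + 35)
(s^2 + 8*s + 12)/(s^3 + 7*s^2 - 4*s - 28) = (s + 6)/(s^2 + 5*s - 14)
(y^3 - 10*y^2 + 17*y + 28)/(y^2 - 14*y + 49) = (y^2 - 3*y - 4)/(y - 7)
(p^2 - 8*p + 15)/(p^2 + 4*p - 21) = (p - 5)/(p + 7)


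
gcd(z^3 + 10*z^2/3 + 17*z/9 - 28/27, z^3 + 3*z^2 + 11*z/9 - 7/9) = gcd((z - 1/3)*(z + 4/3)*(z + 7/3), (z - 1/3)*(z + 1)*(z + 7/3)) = z^2 + 2*z - 7/9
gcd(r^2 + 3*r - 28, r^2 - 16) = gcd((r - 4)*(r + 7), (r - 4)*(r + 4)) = r - 4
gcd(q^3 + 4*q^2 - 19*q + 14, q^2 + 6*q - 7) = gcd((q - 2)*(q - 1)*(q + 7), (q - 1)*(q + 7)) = q^2 + 6*q - 7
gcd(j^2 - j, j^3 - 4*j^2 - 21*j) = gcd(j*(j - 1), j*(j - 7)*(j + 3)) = j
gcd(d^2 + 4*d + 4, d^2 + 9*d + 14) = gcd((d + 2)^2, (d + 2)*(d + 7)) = d + 2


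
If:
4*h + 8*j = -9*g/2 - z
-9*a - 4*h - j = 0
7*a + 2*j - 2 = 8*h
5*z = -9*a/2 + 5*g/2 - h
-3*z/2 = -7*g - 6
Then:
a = -166/7257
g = -11488/12095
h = -793/7257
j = 4666/7257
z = -15692/36285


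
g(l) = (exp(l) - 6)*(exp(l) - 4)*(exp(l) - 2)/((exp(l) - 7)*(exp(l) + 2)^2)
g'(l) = -2*(exp(l) - 6)*(exp(l) - 4)*(exp(l) - 2)*exp(l)/((exp(l) - 7)*(exp(l) + 2)^3) + (exp(l) - 6)*(exp(l) - 4)*exp(l)/((exp(l) - 7)*(exp(l) + 2)^2) + (exp(l) - 6)*(exp(l) - 2)*exp(l)/((exp(l) - 7)*(exp(l) + 2)^2) + (exp(l) - 4)*(exp(l) - 2)*exp(l)/((exp(l) - 7)*(exp(l) + 2)^2) - (exp(l) - 6)*(exp(l) - 4)*(exp(l) - 2)*exp(l)/((exp(l) - 7)^2*(exp(l) + 2)^2)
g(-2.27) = 1.43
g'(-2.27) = -0.26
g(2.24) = 0.44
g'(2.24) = 0.09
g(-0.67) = 0.70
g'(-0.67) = -0.64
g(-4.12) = 1.67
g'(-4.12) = -0.05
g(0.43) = 0.07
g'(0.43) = -0.36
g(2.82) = 0.59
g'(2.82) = 0.30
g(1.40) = 0.00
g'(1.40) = 0.15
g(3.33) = 0.73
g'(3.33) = 0.23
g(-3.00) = 1.57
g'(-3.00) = -0.14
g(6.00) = 0.98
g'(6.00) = 0.02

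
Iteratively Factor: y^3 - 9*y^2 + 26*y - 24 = (y - 2)*(y^2 - 7*y + 12) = (y - 4)*(y - 2)*(y - 3)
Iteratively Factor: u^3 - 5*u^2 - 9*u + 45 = (u - 5)*(u^2 - 9) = (u - 5)*(u + 3)*(u - 3)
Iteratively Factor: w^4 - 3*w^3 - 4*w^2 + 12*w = (w - 2)*(w^3 - w^2 - 6*w) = (w - 2)*(w + 2)*(w^2 - 3*w) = w*(w - 2)*(w + 2)*(w - 3)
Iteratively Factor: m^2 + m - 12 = (m - 3)*(m + 4)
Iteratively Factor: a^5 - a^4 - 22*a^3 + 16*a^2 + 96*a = (a + 2)*(a^4 - 3*a^3 - 16*a^2 + 48*a) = a*(a + 2)*(a^3 - 3*a^2 - 16*a + 48) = a*(a + 2)*(a + 4)*(a^2 - 7*a + 12) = a*(a - 3)*(a + 2)*(a + 4)*(a - 4)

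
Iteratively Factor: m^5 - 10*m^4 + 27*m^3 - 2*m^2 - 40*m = (m)*(m^4 - 10*m^3 + 27*m^2 - 2*m - 40) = m*(m - 5)*(m^3 - 5*m^2 + 2*m + 8) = m*(m - 5)*(m - 2)*(m^2 - 3*m - 4) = m*(m - 5)*(m - 2)*(m + 1)*(m - 4)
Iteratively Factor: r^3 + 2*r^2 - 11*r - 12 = (r + 1)*(r^2 + r - 12) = (r + 1)*(r + 4)*(r - 3)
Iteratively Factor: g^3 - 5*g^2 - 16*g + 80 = (g + 4)*(g^2 - 9*g + 20) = (g - 4)*(g + 4)*(g - 5)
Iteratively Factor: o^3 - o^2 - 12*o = (o + 3)*(o^2 - 4*o) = o*(o + 3)*(o - 4)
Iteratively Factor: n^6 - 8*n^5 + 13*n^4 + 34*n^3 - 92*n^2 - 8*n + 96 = (n + 2)*(n^5 - 10*n^4 + 33*n^3 - 32*n^2 - 28*n + 48) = (n - 3)*(n + 2)*(n^4 - 7*n^3 + 12*n^2 + 4*n - 16) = (n - 4)*(n - 3)*(n + 2)*(n^3 - 3*n^2 + 4) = (n - 4)*(n - 3)*(n - 2)*(n + 2)*(n^2 - n - 2) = (n - 4)*(n - 3)*(n - 2)^2*(n + 2)*(n + 1)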